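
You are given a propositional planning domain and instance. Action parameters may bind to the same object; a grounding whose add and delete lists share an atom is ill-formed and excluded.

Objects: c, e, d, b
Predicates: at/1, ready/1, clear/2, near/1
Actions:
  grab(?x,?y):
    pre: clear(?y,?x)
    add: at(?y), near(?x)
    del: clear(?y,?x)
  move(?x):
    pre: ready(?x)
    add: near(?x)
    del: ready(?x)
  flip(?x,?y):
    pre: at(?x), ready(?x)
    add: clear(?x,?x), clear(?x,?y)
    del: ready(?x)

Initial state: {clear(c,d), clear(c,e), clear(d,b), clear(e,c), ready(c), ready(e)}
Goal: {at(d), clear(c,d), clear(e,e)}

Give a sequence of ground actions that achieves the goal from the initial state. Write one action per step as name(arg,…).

1. grab(c,e)  →  {at(e), clear(c,d), clear(c,e), clear(d,b), near(c), ready(c), ready(e)}
2. grab(b,d)  →  {at(d), at(e), clear(c,d), clear(c,e), near(b), near(c), ready(c), ready(e)}
3. flip(e,c)  →  {at(d), at(e), clear(c,d), clear(c,e), clear(e,c), clear(e,e), near(b), near(c), ready(c)}

grab(c,e); grab(b,d); flip(e,c)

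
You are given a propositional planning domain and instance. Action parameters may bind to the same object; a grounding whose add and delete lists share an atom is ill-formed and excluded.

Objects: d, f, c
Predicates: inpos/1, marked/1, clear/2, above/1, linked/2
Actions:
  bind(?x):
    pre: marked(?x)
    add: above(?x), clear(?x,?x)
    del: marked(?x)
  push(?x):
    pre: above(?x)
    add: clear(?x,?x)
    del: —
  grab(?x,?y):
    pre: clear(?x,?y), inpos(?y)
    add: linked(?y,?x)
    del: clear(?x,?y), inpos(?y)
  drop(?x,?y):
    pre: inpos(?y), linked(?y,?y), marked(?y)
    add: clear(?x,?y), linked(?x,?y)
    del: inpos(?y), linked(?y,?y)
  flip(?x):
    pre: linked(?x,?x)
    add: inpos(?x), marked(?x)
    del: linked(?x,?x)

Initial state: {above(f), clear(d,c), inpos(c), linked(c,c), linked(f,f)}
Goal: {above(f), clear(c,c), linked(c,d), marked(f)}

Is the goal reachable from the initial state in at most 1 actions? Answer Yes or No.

No

1. grab(d,c)  →  {above(f), linked(c,c), linked(c,d), linked(f,f)}
2. flip(f)  →  {above(f), inpos(f), linked(c,c), linked(c,d), marked(f)}
3. flip(c)  →  {above(f), inpos(c), inpos(f), linked(c,d), marked(c), marked(f)}
4. bind(c)  →  {above(c), above(f), clear(c,c), inpos(c), inpos(f), linked(c,d), marked(f)}
optimal plan length = 4; 4 > 1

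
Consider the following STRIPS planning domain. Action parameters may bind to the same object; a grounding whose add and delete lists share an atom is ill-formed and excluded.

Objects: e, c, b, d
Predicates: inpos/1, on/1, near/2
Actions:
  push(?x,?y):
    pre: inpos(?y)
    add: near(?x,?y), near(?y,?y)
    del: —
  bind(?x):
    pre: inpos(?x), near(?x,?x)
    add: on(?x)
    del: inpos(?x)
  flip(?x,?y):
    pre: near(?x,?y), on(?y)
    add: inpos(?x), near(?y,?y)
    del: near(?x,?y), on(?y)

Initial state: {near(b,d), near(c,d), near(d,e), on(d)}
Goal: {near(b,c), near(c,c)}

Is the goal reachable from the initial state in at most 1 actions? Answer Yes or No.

1. flip(c,d)  →  {inpos(c), near(b,d), near(d,d), near(d,e)}
2. push(b,c)  →  {inpos(c), near(b,c), near(b,d), near(c,c), near(d,d), near(d,e)}
optimal plan length = 2; 2 > 1

No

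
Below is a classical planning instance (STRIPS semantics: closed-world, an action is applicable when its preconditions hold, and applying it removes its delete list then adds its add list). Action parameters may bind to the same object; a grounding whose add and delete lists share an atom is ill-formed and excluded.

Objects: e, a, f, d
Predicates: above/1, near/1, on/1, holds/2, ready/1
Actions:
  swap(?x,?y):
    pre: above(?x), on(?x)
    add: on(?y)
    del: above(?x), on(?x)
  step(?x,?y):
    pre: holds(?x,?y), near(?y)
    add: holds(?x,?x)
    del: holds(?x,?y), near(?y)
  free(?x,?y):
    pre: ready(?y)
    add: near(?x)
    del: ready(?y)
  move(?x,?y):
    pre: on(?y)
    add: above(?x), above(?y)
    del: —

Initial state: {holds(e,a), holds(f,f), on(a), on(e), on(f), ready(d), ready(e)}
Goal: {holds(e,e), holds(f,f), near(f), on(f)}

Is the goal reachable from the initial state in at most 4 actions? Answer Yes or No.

Yes

1. free(a,e)  →  {holds(e,a), holds(f,f), near(a), on(a), on(e), on(f), ready(d)}
2. step(e,a)  →  {holds(e,e), holds(f,f), on(a), on(e), on(f), ready(d)}
3. free(f,d)  →  {holds(e,e), holds(f,f), near(f), on(a), on(e), on(f)}
optimal plan length = 3; 3 ≤ 4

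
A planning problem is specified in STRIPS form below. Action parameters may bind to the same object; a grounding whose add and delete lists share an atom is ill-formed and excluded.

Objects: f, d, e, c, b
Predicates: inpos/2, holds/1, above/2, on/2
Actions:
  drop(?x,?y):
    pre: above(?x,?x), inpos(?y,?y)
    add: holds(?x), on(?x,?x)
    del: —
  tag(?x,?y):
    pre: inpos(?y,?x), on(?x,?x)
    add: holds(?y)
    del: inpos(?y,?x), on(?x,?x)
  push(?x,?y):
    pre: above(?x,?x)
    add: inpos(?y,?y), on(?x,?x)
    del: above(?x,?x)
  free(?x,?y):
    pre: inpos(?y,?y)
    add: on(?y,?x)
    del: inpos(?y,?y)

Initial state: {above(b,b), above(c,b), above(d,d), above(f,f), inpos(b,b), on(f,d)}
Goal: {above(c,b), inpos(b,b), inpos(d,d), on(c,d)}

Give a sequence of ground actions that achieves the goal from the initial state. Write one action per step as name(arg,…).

1. push(f,d)  →  {above(b,b), above(c,b), above(d,d), inpos(b,b), inpos(d,d), on(f,d), on(f,f)}
2. push(d,c)  →  {above(b,b), above(c,b), inpos(b,b), inpos(c,c), inpos(d,d), on(d,d), on(f,d), on(f,f)}
3. free(d,c)  →  {above(b,b), above(c,b), inpos(b,b), inpos(d,d), on(c,d), on(d,d), on(f,d), on(f,f)}

push(f,d); push(d,c); free(d,c)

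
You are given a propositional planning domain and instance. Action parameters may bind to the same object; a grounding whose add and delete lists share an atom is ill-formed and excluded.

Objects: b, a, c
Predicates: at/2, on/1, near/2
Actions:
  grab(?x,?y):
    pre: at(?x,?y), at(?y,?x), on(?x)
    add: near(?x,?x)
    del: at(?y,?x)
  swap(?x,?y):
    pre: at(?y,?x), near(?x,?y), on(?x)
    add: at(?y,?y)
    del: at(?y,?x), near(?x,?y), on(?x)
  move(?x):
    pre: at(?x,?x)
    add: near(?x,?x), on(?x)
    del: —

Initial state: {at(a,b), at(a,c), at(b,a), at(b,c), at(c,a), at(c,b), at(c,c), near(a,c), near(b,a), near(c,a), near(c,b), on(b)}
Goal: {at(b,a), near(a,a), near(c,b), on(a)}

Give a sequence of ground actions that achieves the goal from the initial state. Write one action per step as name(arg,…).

1. swap(b,a)  →  {at(a,a), at(a,c), at(b,a), at(b,c), at(c,a), at(c,b), at(c,c), near(a,c), near(c,a), near(c,b)}
2. move(a)  →  {at(a,a), at(a,c), at(b,a), at(b,c), at(c,a), at(c,b), at(c,c), near(a,a), near(a,c), near(c,a), near(c,b), on(a)}

swap(b,a); move(a)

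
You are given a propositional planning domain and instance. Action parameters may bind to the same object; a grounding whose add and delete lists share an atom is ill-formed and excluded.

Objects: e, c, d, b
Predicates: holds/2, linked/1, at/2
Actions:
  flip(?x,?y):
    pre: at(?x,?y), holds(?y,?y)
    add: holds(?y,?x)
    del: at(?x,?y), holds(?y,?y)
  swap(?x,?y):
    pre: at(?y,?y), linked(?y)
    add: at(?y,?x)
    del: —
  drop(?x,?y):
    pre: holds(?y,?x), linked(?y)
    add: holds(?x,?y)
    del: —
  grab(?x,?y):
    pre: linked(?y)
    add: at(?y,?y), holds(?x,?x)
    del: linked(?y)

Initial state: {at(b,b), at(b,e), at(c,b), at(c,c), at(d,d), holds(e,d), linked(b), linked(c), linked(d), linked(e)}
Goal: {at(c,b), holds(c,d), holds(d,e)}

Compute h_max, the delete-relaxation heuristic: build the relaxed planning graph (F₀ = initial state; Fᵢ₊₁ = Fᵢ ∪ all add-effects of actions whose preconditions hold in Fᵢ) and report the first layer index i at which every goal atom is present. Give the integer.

F0 = init (10 atoms)
F1 = F0 ∪ {at(b,c), at(b,d), at(c,d), at(c,e), at(d,b), at(d,c), at(d,e), at(e,e), holds(b,b), holds(c,c), holds(d,d), holds(d,e), holds(e,e)}  (23 atoms)
F2 = F1 ∪ {at(e,b), at(e,c), at(e,d), holds(b,c), holds(b,d), holds(c,b), holds(c,d), holds(d,b), holds(d,c), holds(e,b), holds(e,c)}  (34 atoms)
goal ⊆ F2  ⇒  h_max = 2

2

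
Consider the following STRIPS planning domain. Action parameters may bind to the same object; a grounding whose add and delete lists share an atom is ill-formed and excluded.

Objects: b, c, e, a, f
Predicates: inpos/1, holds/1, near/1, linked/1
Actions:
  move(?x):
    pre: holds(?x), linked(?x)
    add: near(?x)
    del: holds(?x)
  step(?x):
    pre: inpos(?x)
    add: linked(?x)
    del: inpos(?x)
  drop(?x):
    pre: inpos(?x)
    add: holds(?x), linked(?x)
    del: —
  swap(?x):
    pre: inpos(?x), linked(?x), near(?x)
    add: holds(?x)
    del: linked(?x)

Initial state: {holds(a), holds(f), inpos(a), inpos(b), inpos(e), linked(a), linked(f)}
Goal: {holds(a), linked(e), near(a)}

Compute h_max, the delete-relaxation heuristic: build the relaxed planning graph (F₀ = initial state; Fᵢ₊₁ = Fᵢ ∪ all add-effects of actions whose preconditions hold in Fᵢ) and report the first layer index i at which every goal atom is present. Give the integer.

F0 = init (7 atoms)
F1 = F0 ∪ {holds(b), holds(e), linked(b), linked(e), near(a), near(f)}  (13 atoms)
goal ⊆ F1  ⇒  h_max = 1

1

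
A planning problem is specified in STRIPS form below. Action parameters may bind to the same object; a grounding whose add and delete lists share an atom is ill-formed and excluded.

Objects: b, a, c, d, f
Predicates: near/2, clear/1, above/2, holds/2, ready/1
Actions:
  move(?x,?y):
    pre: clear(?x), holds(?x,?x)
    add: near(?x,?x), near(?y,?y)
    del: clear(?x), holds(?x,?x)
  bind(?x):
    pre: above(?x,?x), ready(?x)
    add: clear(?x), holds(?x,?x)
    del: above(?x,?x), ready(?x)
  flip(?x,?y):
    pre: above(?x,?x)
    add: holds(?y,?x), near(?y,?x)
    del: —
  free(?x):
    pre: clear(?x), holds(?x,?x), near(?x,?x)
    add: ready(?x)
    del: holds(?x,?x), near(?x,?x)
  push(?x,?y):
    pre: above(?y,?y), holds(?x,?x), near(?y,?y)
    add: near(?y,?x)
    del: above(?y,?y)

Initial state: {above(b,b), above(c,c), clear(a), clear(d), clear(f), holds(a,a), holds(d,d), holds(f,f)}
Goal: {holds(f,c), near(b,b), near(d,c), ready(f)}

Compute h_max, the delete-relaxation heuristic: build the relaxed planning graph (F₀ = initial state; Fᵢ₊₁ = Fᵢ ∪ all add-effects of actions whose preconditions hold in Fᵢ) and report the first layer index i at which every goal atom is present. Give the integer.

2

F0 = init (8 atoms)
F1 = F0 ∪ {holds(a,b), holds(a,c), holds(b,b), holds(b,c), holds(c,b), holds(c,c), holds(d,b), holds(d,c), holds(f,b), holds(f,c), near(a,a), near(a,b), near(a,c), near(b,b), near(b,c), near(c,b), near(c,c), near(d,b), near(d,c), near(d,d), near(f,b), near(f,c), near(f,f)}  (31 atoms)
F2 = F1 ∪ {near(b,a), near(b,d), near(b,f), near(c,a), near(c,d), near(c,f), ready(a), ready(d), ready(f)}  (40 atoms)
goal ⊆ F2  ⇒  h_max = 2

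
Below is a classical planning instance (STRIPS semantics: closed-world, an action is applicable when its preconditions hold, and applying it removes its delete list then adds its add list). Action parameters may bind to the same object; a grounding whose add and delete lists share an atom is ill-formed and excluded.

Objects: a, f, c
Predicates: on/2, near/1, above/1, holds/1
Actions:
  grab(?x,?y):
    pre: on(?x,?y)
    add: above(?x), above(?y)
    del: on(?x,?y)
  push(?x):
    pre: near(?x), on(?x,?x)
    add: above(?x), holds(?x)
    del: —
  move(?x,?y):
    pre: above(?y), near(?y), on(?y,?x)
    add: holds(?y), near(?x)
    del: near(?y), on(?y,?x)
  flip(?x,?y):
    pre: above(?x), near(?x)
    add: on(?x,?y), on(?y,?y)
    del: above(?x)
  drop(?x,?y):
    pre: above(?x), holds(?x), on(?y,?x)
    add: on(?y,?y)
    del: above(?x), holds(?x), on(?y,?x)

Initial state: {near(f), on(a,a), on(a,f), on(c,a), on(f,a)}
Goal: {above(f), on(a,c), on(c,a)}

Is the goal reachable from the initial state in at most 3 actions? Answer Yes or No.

1. grab(a,f)  →  {above(a), above(f), near(f), on(a,a), on(c,a), on(f,a)}
2. move(a,f)  →  {above(a), above(f), holds(f), near(a), on(a,a), on(c,a)}
3. flip(a,c)  →  {above(f), holds(f), near(a), on(a,a), on(a,c), on(c,a), on(c,c)}
optimal plan length = 3; 3 ≤ 3

Yes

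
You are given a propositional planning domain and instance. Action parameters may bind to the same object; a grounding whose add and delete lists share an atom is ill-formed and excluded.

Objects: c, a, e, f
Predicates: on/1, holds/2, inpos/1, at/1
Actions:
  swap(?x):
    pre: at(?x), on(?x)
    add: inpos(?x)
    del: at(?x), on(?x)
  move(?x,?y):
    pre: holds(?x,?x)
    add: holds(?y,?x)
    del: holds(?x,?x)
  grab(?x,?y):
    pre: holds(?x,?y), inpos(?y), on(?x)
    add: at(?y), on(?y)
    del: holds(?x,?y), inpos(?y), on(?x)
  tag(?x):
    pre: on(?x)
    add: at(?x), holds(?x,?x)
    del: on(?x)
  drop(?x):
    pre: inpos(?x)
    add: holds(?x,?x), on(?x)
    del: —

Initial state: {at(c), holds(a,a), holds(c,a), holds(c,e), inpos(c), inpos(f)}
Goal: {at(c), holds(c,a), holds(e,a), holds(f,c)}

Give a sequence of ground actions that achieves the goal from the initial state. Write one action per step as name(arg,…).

1. move(a,e)  →  {at(c), holds(c,a), holds(c,e), holds(e,a), inpos(c), inpos(f)}
2. drop(c)  →  {at(c), holds(c,a), holds(c,c), holds(c,e), holds(e,a), inpos(c), inpos(f), on(c)}
3. move(c,f)  →  {at(c), holds(c,a), holds(c,e), holds(e,a), holds(f,c), inpos(c), inpos(f), on(c)}

move(a,e); drop(c); move(c,f)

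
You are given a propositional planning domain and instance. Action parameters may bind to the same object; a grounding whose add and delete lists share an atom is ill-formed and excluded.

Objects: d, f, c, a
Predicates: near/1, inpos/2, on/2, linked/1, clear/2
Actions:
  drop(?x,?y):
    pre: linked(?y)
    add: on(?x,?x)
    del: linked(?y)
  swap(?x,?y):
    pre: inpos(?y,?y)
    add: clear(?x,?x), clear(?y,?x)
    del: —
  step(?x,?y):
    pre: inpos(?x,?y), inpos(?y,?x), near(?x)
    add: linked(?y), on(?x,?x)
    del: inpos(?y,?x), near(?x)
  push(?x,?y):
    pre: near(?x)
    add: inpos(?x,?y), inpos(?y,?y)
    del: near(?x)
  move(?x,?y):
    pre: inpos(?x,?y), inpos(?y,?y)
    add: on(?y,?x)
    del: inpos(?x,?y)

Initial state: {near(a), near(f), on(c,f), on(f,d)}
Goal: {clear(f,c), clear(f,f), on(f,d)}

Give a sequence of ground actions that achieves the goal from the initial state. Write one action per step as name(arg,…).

1. push(f,f)  →  {inpos(f,f), near(a), on(c,f), on(f,d)}
2. swap(f,f)  →  {clear(f,f), inpos(f,f), near(a), on(c,f), on(f,d)}
3. swap(c,f)  →  {clear(c,c), clear(f,c), clear(f,f), inpos(f,f), near(a), on(c,f), on(f,d)}

push(f,f); swap(f,f); swap(c,f)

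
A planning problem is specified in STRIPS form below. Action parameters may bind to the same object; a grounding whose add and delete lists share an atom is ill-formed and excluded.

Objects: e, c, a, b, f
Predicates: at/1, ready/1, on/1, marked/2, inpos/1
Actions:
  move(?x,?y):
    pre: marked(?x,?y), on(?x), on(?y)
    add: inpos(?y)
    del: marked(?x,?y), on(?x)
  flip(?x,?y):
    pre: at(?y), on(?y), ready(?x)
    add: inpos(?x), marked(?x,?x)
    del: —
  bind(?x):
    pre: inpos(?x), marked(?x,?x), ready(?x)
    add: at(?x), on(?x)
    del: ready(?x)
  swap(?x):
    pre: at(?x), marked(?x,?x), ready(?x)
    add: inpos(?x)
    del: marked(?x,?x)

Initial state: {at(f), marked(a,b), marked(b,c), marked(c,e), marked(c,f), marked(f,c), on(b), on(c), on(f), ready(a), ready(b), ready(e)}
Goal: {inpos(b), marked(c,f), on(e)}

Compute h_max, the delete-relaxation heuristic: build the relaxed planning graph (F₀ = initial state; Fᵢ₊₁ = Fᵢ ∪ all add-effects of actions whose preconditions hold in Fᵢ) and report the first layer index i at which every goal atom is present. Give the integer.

F0 = init (12 atoms)
F1 = F0 ∪ {inpos(a), inpos(b), inpos(c), inpos(e), inpos(f), marked(a,a), marked(b,b), marked(e,e)}  (20 atoms)
F2 = F1 ∪ {at(a), at(b), at(e), on(a), on(e)}  (25 atoms)
goal ⊆ F2  ⇒  h_max = 2

2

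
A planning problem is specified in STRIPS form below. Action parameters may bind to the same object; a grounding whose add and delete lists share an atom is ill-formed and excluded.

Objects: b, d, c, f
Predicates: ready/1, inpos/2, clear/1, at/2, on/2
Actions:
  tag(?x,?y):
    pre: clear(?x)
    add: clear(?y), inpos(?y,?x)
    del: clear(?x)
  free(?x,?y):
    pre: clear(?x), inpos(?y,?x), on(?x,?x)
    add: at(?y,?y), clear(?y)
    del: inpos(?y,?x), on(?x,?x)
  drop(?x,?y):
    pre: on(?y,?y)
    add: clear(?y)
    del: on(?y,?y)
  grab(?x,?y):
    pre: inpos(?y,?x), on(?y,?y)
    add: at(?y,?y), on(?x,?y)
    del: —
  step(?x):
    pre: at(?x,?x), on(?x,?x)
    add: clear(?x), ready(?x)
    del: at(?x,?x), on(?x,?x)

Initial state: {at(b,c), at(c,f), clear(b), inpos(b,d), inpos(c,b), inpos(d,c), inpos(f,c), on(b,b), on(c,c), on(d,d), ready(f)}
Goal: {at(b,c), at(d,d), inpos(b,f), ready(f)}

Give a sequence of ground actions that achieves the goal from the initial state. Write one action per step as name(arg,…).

1. tag(b,f)  →  {at(b,c), at(c,f), clear(f), inpos(b,d), inpos(c,b), inpos(d,c), inpos(f,b), inpos(f,c), on(b,b), on(c,c), on(d,d), ready(f)}
2. tag(f,b)  →  {at(b,c), at(c,f), clear(b), inpos(b,d), inpos(b,f), inpos(c,b), inpos(d,c), inpos(f,b), inpos(f,c), on(b,b), on(c,c), on(d,d), ready(f)}
3. grab(c,d)  →  {at(b,c), at(c,f), at(d,d), clear(b), inpos(b,d), inpos(b,f), inpos(c,b), inpos(d,c), inpos(f,b), inpos(f,c), on(b,b), on(c,c), on(c,d), on(d,d), ready(f)}

tag(b,f); tag(f,b); grab(c,d)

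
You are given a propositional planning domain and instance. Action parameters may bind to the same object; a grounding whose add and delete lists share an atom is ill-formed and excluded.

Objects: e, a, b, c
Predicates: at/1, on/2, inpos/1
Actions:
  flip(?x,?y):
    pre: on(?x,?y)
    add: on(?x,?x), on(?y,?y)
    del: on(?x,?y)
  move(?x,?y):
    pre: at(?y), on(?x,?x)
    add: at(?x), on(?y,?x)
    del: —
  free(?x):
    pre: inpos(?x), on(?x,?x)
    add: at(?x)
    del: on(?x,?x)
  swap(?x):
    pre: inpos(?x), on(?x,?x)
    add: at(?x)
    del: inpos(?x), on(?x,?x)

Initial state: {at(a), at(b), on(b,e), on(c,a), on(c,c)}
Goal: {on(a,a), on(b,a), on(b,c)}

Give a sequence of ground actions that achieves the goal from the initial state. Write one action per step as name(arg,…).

flip(c,a); move(a,b); move(c,b)

1. flip(c,a)  →  {at(a), at(b), on(a,a), on(b,e), on(c,c)}
2. move(a,b)  →  {at(a), at(b), on(a,a), on(b,a), on(b,e), on(c,c)}
3. move(c,b)  →  {at(a), at(b), at(c), on(a,a), on(b,a), on(b,c), on(b,e), on(c,c)}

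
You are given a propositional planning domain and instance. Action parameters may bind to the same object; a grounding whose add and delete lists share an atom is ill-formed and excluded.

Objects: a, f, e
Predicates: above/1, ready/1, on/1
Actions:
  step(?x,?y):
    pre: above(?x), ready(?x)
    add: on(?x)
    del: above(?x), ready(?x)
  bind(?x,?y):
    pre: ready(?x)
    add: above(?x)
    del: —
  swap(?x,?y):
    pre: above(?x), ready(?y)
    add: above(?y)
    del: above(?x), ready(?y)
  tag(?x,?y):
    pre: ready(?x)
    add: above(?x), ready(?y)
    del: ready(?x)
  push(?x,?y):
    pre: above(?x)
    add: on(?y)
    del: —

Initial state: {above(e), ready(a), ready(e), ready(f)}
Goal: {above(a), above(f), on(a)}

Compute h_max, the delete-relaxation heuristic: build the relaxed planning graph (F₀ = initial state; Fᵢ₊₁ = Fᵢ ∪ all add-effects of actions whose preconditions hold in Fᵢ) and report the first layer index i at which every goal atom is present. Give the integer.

1

F0 = init (4 atoms)
F1 = F0 ∪ {above(a), above(f), on(a), on(e), on(f)}  (9 atoms)
goal ⊆ F1  ⇒  h_max = 1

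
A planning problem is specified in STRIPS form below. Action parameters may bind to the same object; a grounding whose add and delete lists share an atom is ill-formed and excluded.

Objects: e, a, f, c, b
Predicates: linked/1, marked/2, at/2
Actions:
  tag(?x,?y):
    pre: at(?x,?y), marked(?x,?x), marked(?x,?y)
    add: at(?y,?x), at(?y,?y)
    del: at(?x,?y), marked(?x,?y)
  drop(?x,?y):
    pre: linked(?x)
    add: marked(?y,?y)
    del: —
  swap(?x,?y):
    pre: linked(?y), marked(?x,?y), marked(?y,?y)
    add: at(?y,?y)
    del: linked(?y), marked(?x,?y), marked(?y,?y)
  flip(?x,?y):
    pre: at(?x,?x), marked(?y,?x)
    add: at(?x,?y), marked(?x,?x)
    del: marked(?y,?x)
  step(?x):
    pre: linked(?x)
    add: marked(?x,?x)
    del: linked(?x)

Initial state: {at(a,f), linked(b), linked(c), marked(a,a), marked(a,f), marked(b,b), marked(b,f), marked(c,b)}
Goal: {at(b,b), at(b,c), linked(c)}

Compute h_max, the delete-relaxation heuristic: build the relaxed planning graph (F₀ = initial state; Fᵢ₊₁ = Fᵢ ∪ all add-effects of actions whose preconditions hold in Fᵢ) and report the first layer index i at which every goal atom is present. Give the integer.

2

F0 = init (8 atoms)
F1 = F0 ∪ {at(b,b), at(f,a), at(f,f), marked(c,c), marked(e,e), marked(f,f)}  (14 atoms)
F2 = F1 ∪ {at(b,c), at(c,c), at(f,b)}  (17 atoms)
goal ⊆ F2  ⇒  h_max = 2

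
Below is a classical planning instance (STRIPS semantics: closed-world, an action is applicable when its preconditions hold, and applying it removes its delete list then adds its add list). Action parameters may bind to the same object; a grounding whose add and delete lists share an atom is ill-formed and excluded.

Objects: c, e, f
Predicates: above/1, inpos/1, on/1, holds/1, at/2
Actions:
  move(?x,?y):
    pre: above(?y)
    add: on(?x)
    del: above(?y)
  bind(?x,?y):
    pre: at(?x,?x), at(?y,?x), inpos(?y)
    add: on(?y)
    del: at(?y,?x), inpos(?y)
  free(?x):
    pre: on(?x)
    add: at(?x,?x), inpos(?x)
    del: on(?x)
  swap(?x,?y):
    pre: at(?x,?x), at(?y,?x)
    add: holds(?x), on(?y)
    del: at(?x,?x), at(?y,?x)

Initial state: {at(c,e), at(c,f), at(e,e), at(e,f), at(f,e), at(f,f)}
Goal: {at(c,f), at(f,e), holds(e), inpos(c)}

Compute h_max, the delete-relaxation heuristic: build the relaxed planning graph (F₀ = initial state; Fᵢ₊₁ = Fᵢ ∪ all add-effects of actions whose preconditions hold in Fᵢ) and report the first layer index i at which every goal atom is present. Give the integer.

F0 = init (6 atoms)
F1 = F0 ∪ {holds(e), holds(f), on(c), on(e), on(f)}  (11 atoms)
F2 = F1 ∪ {at(c,c), inpos(c), inpos(e), inpos(f)}  (15 atoms)
goal ⊆ F2  ⇒  h_max = 2

2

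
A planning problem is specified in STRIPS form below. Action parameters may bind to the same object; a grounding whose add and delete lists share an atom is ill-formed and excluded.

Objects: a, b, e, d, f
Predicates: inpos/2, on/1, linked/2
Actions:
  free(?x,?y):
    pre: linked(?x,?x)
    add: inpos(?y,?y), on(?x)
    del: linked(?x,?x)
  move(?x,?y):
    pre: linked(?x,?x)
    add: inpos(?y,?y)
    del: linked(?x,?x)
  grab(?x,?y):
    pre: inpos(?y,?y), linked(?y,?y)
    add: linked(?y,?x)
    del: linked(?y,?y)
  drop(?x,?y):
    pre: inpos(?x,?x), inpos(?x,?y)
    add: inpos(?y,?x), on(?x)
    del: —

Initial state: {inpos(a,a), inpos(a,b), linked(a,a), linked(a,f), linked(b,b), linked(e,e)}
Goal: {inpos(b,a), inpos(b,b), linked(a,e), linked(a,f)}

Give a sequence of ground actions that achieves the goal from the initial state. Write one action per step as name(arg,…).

1. free(b,b)  →  {inpos(a,a), inpos(a,b), inpos(b,b), linked(a,a), linked(a,f), linked(e,e), on(b)}
2. grab(e,a)  →  {inpos(a,a), inpos(a,b), inpos(b,b), linked(a,e), linked(a,f), linked(e,e), on(b)}
3. drop(a,b)  →  {inpos(a,a), inpos(a,b), inpos(b,a), inpos(b,b), linked(a,e), linked(a,f), linked(e,e), on(a), on(b)}

free(b,b); grab(e,a); drop(a,b)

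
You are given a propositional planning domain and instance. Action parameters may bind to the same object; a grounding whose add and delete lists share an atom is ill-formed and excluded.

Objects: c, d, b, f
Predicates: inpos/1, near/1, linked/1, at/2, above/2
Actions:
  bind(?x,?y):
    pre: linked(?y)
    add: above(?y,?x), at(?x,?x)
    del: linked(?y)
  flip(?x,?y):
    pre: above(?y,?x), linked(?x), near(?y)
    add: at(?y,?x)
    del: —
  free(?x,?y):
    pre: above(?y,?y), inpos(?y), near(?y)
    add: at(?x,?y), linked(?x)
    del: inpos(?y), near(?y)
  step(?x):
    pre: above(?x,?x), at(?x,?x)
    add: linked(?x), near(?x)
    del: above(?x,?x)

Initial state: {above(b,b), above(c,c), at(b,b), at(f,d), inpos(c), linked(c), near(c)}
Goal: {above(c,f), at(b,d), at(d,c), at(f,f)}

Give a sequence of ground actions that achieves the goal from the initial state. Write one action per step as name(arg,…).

1. bind(f,c)  →  {above(b,b), above(c,c), above(c,f), at(b,b), at(f,d), at(f,f), inpos(c), near(c)}
2. free(d,c)  →  {above(b,b), above(c,c), above(c,f), at(b,b), at(d,c), at(f,d), at(f,f), linked(d)}
3. step(b)  →  {above(c,c), above(c,f), at(b,b), at(d,c), at(f,d), at(f,f), linked(b), linked(d), near(b)}
4. bind(d,b)  →  {above(b,d), above(c,c), above(c,f), at(b,b), at(d,c), at(d,d), at(f,d), at(f,f), linked(d), near(b)}
5. flip(d,b)  →  {above(b,d), above(c,c), above(c,f), at(b,b), at(b,d), at(d,c), at(d,d), at(f,d), at(f,f), linked(d), near(b)}

bind(f,c); free(d,c); step(b); bind(d,b); flip(d,b)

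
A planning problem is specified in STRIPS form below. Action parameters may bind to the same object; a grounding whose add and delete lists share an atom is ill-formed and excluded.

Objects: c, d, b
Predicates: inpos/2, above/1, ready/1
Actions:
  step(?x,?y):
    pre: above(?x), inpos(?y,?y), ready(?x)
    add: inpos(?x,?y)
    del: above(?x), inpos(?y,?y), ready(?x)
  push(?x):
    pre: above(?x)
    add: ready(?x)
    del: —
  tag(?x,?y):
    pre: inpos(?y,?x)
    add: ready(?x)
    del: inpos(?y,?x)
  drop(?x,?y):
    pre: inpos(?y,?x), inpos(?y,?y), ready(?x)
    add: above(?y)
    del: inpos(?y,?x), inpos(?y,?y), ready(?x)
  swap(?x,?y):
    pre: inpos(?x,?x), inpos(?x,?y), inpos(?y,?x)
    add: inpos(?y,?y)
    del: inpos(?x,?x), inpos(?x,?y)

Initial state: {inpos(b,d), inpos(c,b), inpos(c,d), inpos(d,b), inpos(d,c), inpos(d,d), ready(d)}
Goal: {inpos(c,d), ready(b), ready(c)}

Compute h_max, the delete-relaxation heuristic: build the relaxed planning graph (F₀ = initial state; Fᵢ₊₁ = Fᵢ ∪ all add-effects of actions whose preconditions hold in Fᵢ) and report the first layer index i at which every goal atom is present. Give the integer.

F0 = init (7 atoms)
F1 = F0 ∪ {above(d), inpos(b,b), inpos(c,c), ready(b), ready(c)}  (12 atoms)
goal ⊆ F1  ⇒  h_max = 1

1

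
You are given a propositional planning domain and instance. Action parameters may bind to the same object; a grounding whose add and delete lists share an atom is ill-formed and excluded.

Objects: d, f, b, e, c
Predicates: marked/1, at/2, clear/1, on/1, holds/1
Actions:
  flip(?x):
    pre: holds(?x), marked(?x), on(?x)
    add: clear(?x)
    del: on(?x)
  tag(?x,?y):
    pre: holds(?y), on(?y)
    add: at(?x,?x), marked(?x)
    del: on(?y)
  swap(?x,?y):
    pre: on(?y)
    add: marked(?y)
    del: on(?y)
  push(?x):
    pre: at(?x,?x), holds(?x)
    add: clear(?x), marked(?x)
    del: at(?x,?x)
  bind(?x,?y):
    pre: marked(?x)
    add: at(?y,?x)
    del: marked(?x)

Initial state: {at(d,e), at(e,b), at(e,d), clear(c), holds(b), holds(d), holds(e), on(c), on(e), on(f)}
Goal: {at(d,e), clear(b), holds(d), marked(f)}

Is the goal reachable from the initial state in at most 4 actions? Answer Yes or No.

Yes

1. tag(b,e)  →  {at(b,b), at(d,e), at(e,b), at(e,d), clear(c), holds(b), holds(d), holds(e), marked(b), on(c), on(f)}
2. swap(d,f)  →  {at(b,b), at(d,e), at(e,b), at(e,d), clear(c), holds(b), holds(d), holds(e), marked(b), marked(f), on(c)}
3. push(b)  →  {at(d,e), at(e,b), at(e,d), clear(b), clear(c), holds(b), holds(d), holds(e), marked(b), marked(f), on(c)}
optimal plan length = 3; 3 ≤ 4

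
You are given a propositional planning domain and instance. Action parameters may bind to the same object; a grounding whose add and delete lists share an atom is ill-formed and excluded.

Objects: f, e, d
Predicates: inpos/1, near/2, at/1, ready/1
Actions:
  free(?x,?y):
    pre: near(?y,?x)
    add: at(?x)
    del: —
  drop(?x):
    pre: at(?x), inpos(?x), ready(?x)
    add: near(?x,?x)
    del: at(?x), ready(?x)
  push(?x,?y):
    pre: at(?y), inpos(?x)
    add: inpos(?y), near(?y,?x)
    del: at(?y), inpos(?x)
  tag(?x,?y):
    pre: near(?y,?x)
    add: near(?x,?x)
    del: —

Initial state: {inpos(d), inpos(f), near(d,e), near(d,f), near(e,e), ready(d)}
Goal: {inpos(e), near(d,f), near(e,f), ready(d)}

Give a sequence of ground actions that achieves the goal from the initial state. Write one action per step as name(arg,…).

1. free(e,e)  →  {at(e), inpos(d), inpos(f), near(d,e), near(d,f), near(e,e), ready(d)}
2. push(f,e)  →  {inpos(d), inpos(e), near(d,e), near(d,f), near(e,e), near(e,f), ready(d)}

free(e,e); push(f,e)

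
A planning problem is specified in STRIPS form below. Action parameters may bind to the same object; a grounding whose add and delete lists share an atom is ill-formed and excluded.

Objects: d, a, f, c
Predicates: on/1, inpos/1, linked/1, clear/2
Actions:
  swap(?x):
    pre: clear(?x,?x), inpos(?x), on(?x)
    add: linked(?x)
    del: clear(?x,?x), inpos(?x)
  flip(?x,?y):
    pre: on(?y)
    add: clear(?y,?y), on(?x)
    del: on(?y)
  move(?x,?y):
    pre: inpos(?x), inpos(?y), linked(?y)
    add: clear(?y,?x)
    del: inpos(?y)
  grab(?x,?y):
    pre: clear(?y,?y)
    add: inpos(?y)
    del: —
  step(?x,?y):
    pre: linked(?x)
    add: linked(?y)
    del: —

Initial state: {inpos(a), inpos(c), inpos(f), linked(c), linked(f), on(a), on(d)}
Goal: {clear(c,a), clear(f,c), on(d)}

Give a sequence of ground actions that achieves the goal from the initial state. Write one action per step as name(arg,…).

1. move(c,f)  →  {clear(f,c), inpos(a), inpos(c), linked(c), linked(f), on(a), on(d)}
2. move(a,c)  →  {clear(c,a), clear(f,c), inpos(a), linked(c), linked(f), on(a), on(d)}

move(c,f); move(a,c)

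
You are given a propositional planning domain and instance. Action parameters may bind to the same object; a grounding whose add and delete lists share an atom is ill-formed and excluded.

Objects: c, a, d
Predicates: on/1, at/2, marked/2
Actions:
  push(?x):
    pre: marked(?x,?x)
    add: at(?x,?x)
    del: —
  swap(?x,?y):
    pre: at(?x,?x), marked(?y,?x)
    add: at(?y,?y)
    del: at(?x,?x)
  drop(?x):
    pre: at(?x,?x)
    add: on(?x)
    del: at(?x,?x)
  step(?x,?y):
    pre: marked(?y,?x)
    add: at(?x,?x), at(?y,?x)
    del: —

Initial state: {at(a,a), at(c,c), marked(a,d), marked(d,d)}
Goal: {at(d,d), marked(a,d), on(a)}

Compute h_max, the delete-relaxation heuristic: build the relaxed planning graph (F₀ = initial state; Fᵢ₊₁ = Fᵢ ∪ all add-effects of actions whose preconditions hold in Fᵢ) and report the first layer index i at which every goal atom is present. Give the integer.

F0 = init (4 atoms)
F1 = F0 ∪ {at(a,d), at(d,d), on(a), on(c)}  (8 atoms)
goal ⊆ F1  ⇒  h_max = 1

1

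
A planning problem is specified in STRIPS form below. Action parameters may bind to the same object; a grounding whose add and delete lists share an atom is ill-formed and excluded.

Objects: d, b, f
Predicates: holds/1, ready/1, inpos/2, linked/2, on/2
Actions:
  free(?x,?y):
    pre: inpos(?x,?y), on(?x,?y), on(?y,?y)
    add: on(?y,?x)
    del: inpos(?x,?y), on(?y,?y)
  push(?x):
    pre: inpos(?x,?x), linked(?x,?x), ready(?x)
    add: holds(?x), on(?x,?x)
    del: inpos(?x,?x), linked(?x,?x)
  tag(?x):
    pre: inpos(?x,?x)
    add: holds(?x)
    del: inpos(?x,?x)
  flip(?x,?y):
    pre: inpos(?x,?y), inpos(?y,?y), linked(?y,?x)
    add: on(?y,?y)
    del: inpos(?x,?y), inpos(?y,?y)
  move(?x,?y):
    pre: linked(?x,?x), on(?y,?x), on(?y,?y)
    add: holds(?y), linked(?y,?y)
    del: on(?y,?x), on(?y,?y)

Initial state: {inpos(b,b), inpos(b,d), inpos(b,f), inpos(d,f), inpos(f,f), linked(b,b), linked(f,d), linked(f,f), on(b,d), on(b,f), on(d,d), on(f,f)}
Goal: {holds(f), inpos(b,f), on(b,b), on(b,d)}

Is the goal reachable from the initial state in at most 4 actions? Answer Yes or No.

Yes

1. tag(f)  →  {holds(f), inpos(b,b), inpos(b,d), inpos(b,f), inpos(d,f), linked(b,b), linked(f,d), linked(f,f), on(b,d), on(b,f), on(d,d), on(f,f)}
2. flip(b,b)  →  {holds(f), inpos(b,d), inpos(b,f), inpos(d,f), linked(b,b), linked(f,d), linked(f,f), on(b,b), on(b,d), on(b,f), on(d,d), on(f,f)}
optimal plan length = 2; 2 ≤ 4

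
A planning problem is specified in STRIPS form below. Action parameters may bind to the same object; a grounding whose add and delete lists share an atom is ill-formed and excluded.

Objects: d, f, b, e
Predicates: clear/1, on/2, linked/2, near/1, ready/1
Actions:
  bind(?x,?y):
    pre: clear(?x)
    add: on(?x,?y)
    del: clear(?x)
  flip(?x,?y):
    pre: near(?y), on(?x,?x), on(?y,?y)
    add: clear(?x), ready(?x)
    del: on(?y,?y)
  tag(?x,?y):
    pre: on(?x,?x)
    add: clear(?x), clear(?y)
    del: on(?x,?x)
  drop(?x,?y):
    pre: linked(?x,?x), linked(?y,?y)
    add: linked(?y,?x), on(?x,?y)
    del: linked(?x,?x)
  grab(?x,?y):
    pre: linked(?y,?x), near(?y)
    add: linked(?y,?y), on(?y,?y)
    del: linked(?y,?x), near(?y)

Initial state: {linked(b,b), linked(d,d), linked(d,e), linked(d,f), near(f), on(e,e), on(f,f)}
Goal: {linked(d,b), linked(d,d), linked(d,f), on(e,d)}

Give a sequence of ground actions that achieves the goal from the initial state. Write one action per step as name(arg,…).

1. flip(e,f)  →  {clear(e), linked(b,b), linked(d,d), linked(d,e), linked(d,f), near(f), on(e,e), ready(e)}
2. bind(e,d)  →  {linked(b,b), linked(d,d), linked(d,e), linked(d,f), near(f), on(e,d), on(e,e), ready(e)}
3. drop(b,d)  →  {linked(d,b), linked(d,d), linked(d,e), linked(d,f), near(f), on(b,d), on(e,d), on(e,e), ready(e)}

flip(e,f); bind(e,d); drop(b,d)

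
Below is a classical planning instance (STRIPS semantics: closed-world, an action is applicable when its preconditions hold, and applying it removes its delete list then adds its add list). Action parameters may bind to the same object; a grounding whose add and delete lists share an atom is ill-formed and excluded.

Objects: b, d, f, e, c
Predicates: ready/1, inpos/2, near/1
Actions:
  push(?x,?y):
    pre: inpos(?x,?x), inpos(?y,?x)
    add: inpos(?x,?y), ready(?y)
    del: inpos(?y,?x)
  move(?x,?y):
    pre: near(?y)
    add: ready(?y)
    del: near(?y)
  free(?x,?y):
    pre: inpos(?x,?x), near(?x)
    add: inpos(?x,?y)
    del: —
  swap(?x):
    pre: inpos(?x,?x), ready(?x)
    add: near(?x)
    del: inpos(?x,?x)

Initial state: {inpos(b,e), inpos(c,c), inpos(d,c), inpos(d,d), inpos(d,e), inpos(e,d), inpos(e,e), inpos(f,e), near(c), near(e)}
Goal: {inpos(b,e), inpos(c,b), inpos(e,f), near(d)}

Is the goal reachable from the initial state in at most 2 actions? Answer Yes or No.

No

1. push(e,d)  →  {inpos(b,e), inpos(c,c), inpos(d,c), inpos(d,d), inpos(e,d), inpos(e,e), inpos(f,e), near(c), near(e), ready(d)}
2. push(e,f)  →  {inpos(b,e), inpos(c,c), inpos(d,c), inpos(d,d), inpos(e,d), inpos(e,e), inpos(e,f), near(c), near(e), ready(d), ready(f)}
3. free(c,b)  →  {inpos(b,e), inpos(c,b), inpos(c,c), inpos(d,c), inpos(d,d), inpos(e,d), inpos(e,e), inpos(e,f), near(c), near(e), ready(d), ready(f)}
4. swap(d)  →  {inpos(b,e), inpos(c,b), inpos(c,c), inpos(d,c), inpos(e,d), inpos(e,e), inpos(e,f), near(c), near(d), near(e), ready(d), ready(f)}
optimal plan length = 4; 4 > 2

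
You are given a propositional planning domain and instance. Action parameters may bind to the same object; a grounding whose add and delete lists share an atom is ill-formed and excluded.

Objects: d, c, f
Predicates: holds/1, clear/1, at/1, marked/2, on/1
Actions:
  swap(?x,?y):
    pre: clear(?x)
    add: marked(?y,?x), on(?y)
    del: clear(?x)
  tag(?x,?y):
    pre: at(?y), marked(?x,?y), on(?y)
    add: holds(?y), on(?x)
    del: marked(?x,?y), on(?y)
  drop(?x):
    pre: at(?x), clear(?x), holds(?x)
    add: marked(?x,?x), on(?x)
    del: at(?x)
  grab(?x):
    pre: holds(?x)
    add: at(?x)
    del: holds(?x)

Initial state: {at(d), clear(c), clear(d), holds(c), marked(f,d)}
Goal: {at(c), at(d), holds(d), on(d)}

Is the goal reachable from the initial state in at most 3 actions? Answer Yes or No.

No

1. swap(d,d)  →  {at(d), clear(c), holds(c), marked(d,d), marked(f,d), on(d)}
2. tag(f,d)  →  {at(d), clear(c), holds(c), holds(d), marked(d,d), on(f)}
3. swap(c,d)  →  {at(d), holds(c), holds(d), marked(d,c), marked(d,d), on(d), on(f)}
4. grab(c)  →  {at(c), at(d), holds(d), marked(d,c), marked(d,d), on(d), on(f)}
optimal plan length = 4; 4 > 3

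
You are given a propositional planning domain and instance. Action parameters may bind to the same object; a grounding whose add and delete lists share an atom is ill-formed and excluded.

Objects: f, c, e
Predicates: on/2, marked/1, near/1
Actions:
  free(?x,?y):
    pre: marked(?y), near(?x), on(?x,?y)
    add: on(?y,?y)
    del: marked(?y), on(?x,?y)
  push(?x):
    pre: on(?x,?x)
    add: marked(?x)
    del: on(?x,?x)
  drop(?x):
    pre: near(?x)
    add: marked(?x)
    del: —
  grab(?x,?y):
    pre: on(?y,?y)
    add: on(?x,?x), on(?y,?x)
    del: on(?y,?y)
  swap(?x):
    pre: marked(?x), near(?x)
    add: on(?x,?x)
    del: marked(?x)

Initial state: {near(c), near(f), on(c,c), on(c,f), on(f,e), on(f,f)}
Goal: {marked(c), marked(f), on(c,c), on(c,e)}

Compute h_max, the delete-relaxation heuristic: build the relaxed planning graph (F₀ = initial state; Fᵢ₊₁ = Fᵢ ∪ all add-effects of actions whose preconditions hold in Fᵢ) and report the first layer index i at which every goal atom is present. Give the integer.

1

F0 = init (6 atoms)
F1 = F0 ∪ {marked(c), marked(f), on(c,e), on(e,e), on(f,c)}  (11 atoms)
goal ⊆ F1  ⇒  h_max = 1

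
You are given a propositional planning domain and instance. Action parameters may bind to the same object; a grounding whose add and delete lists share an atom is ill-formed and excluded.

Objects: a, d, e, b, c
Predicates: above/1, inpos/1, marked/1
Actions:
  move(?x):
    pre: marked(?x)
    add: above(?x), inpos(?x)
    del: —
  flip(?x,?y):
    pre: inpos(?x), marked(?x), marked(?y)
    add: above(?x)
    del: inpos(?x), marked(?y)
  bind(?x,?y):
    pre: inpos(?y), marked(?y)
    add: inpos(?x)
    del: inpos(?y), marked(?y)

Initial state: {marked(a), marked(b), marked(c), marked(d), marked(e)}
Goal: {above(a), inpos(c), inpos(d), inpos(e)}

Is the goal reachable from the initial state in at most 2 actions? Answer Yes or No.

1. move(a)  →  {above(a), inpos(a), marked(a), marked(b), marked(c), marked(d), marked(e)}
2. move(d)  →  {above(a), above(d), inpos(a), inpos(d), marked(a), marked(b), marked(c), marked(d), marked(e)}
3. move(e)  →  {above(a), above(d), above(e), inpos(a), inpos(d), inpos(e), marked(a), marked(b), marked(c), marked(d), marked(e)}
4. move(c)  →  {above(a), above(c), above(d), above(e), inpos(a), inpos(c), inpos(d), inpos(e), marked(a), marked(b), marked(c), marked(d), marked(e)}
optimal plan length = 4; 4 > 2

No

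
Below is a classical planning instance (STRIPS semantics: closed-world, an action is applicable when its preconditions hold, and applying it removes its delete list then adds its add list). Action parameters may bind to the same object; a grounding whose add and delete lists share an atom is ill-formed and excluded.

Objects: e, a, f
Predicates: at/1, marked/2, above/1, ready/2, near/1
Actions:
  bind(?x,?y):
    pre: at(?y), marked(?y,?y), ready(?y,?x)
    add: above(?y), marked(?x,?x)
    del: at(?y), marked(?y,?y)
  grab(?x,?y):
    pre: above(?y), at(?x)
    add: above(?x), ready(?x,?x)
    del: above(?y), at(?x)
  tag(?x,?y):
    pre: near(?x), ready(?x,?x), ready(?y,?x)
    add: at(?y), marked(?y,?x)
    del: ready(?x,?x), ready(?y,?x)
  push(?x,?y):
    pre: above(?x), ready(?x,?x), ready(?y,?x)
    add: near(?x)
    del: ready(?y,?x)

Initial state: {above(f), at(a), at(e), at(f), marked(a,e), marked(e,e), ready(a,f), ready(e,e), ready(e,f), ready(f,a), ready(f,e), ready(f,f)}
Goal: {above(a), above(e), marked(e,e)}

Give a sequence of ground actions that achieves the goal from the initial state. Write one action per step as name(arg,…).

1. bind(f,e)  →  {above(e), above(f), at(a), at(f), marked(a,e), marked(f,f), ready(a,f), ready(e,e), ready(e,f), ready(f,a), ready(f,e), ready(f,f)}
2. bind(e,f)  →  {above(e), above(f), at(a), marked(a,e), marked(e,e), ready(a,f), ready(e,e), ready(e,f), ready(f,a), ready(f,e), ready(f,f)}
3. grab(a,f)  →  {above(a), above(e), marked(a,e), marked(e,e), ready(a,a), ready(a,f), ready(e,e), ready(e,f), ready(f,a), ready(f,e), ready(f,f)}

bind(f,e); bind(e,f); grab(a,f)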